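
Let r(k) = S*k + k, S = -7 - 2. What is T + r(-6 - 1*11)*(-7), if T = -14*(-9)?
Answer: -826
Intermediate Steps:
S = -9
T = 126
r(k) = -8*k (r(k) = -9*k + k = -8*k)
T + r(-6 - 1*11)*(-7) = 126 - 8*(-6 - 1*11)*(-7) = 126 - 8*(-6 - 11)*(-7) = 126 - 8*(-17)*(-7) = 126 + 136*(-7) = 126 - 952 = -826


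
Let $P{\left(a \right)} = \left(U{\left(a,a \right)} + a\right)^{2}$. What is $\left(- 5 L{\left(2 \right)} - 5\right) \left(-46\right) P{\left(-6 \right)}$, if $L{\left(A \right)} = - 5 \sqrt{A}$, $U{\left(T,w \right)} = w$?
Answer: $33120 - 165600 \sqrt{2} \approx -2.0107 \cdot 10^{5}$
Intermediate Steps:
$P{\left(a \right)} = 4 a^{2}$ ($P{\left(a \right)} = \left(a + a\right)^{2} = \left(2 a\right)^{2} = 4 a^{2}$)
$\left(- 5 L{\left(2 \right)} - 5\right) \left(-46\right) P{\left(-6 \right)} = \left(- 5 \left(- 5 \sqrt{2}\right) - 5\right) \left(-46\right) 4 \left(-6\right)^{2} = \left(25 \sqrt{2} - 5\right) \left(-46\right) 4 \cdot 36 = \left(-5 + 25 \sqrt{2}\right) \left(-46\right) 144 = \left(230 - 1150 \sqrt{2}\right) 144 = 33120 - 165600 \sqrt{2}$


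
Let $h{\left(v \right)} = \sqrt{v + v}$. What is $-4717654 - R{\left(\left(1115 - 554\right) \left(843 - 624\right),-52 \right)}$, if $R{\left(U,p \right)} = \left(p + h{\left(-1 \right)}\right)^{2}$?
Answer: $-4720356 + 104 i \sqrt{2} \approx -4.7204 \cdot 10^{6} + 147.08 i$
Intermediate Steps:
$h{\left(v \right)} = \sqrt{2} \sqrt{v}$ ($h{\left(v \right)} = \sqrt{2 v} = \sqrt{2} \sqrt{v}$)
$R{\left(U,p \right)} = \left(p + i \sqrt{2}\right)^{2}$ ($R{\left(U,p \right)} = \left(p + \sqrt{2} \sqrt{-1}\right)^{2} = \left(p + \sqrt{2} i\right)^{2} = \left(p + i \sqrt{2}\right)^{2}$)
$-4717654 - R{\left(\left(1115 - 554\right) \left(843 - 624\right),-52 \right)} = -4717654 - \left(-52 + i \sqrt{2}\right)^{2}$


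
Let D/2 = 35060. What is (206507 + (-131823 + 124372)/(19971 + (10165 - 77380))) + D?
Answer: 13068973439/47244 ≈ 2.7663e+5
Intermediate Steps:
D = 70120 (D = 2*35060 = 70120)
(206507 + (-131823 + 124372)/(19971 + (10165 - 77380))) + D = (206507 + (-131823 + 124372)/(19971 + (10165 - 77380))) + 70120 = (206507 - 7451/(19971 - 67215)) + 70120 = (206507 - 7451/(-47244)) + 70120 = (206507 - 7451*(-1/47244)) + 70120 = (206507 + 7451/47244) + 70120 = 9756224159/47244 + 70120 = 13068973439/47244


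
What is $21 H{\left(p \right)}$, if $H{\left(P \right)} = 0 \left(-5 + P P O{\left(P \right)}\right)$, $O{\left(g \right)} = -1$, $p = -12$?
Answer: $0$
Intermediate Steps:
$H{\left(P \right)} = 0$ ($H{\left(P \right)} = 0 \left(-5 + P P \left(-1\right)\right) = 0 \left(-5 + P^{2} \left(-1\right)\right) = 0 \left(-5 - P^{2}\right) = 0$)
$21 H{\left(p \right)} = 21 \cdot 0 = 0$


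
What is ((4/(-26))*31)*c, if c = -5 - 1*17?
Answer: 1364/13 ≈ 104.92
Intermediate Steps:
c = -22 (c = -5 - 17 = -22)
((4/(-26))*31)*c = ((4/(-26))*31)*(-22) = ((4*(-1/26))*31)*(-22) = -2/13*31*(-22) = -62/13*(-22) = 1364/13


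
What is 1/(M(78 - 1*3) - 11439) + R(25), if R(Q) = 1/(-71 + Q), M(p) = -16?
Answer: -11501/526930 ≈ -0.021826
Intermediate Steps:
1/(M(78 - 1*3) - 11439) + R(25) = 1/(-16 - 11439) + 1/(-71 + 25) = 1/(-11455) + 1/(-46) = -1/11455 - 1/46 = -11501/526930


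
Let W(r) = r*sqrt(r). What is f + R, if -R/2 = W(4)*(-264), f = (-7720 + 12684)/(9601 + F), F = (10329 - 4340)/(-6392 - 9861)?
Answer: 164797421557/39009766 ≈ 4224.5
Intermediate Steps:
W(r) = r**(3/2)
F = -5989/16253 (F = 5989/(-16253) = 5989*(-1/16253) = -5989/16253 ≈ -0.36849)
f = 20169973/39009766 (f = (-7720 + 12684)/(9601 - 5989/16253) = 4964/(156039064/16253) = 4964*(16253/156039064) = 20169973/39009766 ≈ 0.51705)
R = 4224 (R = -2*4**(3/2)*(-264) = -16*(-264) = -2*(-2112) = 4224)
f + R = 20169973/39009766 + 4224 = 164797421557/39009766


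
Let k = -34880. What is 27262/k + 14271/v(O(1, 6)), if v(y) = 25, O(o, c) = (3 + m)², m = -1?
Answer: 49709093/87200 ≈ 570.06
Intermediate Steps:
O(o, c) = 4 (O(o, c) = (3 - 1)² = 2² = 4)
27262/k + 14271/v(O(1, 6)) = 27262/(-34880) + 14271/25 = 27262*(-1/34880) + 14271*(1/25) = -13631/17440 + 14271/25 = 49709093/87200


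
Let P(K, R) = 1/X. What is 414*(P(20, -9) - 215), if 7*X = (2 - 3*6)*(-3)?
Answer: -711597/8 ≈ -88950.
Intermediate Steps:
X = 48/7 (X = ((2 - 3*6)*(-3))/7 = ((2 - 18)*(-3))/7 = (-16*(-3))/7 = (⅐)*48 = 48/7 ≈ 6.8571)
P(K, R) = 7/48 (P(K, R) = 1/(48/7) = 7/48)
414*(P(20, -9) - 215) = 414*(7/48 - 215) = 414*(-10313/48) = -711597/8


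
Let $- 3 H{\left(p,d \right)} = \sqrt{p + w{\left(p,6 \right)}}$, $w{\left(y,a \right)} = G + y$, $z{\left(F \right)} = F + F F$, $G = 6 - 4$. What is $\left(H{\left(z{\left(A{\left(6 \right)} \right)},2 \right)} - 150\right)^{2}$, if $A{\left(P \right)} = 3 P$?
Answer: $\frac{203186}{9} + 700 \sqrt{14} \approx 25195.0$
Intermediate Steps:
$G = 2$
$z{\left(F \right)} = F + F^{2}$
$w{\left(y,a \right)} = 2 + y$
$H{\left(p,d \right)} = - \frac{\sqrt{2 + 2 p}}{3}$ ($H{\left(p,d \right)} = - \frac{\sqrt{p + \left(2 + p\right)}}{3} = - \frac{\sqrt{2 + 2 p}}{3}$)
$\left(H{\left(z{\left(A{\left(6 \right)} \right)},2 \right)} - 150\right)^{2} = \left(- \frac{\sqrt{2 + 2 \cdot 3 \cdot 6 \left(1 + 3 \cdot 6\right)}}{3} - 150\right)^{2} = \left(- \frac{\sqrt{2 + 2 \cdot 18 \left(1 + 18\right)}}{3} - 150\right)^{2} = \left(- \frac{\sqrt{2 + 2 \cdot 18 \cdot 19}}{3} - 150\right)^{2} = \left(- \frac{\sqrt{2 + 2 \cdot 342}}{3} - 150\right)^{2} = \left(- \frac{\sqrt{2 + 684}}{3} - 150\right)^{2} = \left(- \frac{\sqrt{686}}{3} - 150\right)^{2} = \left(- \frac{7 \sqrt{14}}{3} - 150\right)^{2} = \left(-150 - \frac{7 \sqrt{14}}{3}\right)^{2}$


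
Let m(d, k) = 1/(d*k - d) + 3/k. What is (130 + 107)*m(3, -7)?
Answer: -6241/56 ≈ -111.45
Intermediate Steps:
m(d, k) = 1/(-d + d*k) + 3/k
(130 + 107)*m(3, -7) = (130 + 107)*((-7 - 3*3 + 3*3*(-7))/(3*(-7)*(-1 - 7))) = 237*((1/3)*(-1/7)*(-7 - 9 - 63)/(-8)) = 237*((1/3)*(-1/7)*(-1/8)*(-79)) = 237*(-79/168) = -6241/56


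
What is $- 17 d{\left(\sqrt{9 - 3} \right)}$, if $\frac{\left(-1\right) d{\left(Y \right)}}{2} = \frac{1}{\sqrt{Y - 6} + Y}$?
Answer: $\frac{34}{\sqrt{6} + i \sqrt{6 - \sqrt{6}}} \approx 8.7202 - 6.7081 i$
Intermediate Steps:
$d{\left(Y \right)} = - \frac{2}{Y + \sqrt{-6 + Y}}$ ($d{\left(Y \right)} = - \frac{2}{\sqrt{Y - 6} + Y} = - \frac{2}{\sqrt{-6 + Y} + Y} = - \frac{2}{Y + \sqrt{-6 + Y}}$)
$- 17 d{\left(\sqrt{9 - 3} \right)} = - 17 \left(- \frac{2}{\sqrt{9 - 3} + \sqrt{-6 + \sqrt{9 - 3}}}\right) = - 17 \left(- \frac{2}{\sqrt{6} + \sqrt{-6 + \sqrt{6}}}\right) = \frac{34}{\sqrt{6} + \sqrt{-6 + \sqrt{6}}}$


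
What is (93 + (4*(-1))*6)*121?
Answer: 8349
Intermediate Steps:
(93 + (4*(-1))*6)*121 = (93 - 4*6)*121 = (93 - 24)*121 = 69*121 = 8349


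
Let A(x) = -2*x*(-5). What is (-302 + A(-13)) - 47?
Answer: -479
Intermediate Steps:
A(x) = 10*x
(-302 + A(-13)) - 47 = (-302 + 10*(-13)) - 47 = (-302 - 130) - 47 = -432 - 47 = -479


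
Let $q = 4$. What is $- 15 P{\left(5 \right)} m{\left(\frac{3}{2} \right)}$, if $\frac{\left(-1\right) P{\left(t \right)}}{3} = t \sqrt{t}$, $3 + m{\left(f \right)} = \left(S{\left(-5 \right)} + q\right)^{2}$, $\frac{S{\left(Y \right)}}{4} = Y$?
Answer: $56925 \sqrt{5} \approx 1.2729 \cdot 10^{5}$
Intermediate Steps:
$S{\left(Y \right)} = 4 Y$
$m{\left(f \right)} = 253$ ($m{\left(f \right)} = -3 + \left(4 \left(-5\right) + 4\right)^{2} = -3 + \left(-20 + 4\right)^{2} = -3 + \left(-16\right)^{2} = -3 + 256 = 253$)
$P{\left(t \right)} = - 3 t^{\frac{3}{2}}$ ($P{\left(t \right)} = - 3 t \sqrt{t} = - 3 t^{\frac{3}{2}}$)
$- 15 P{\left(5 \right)} m{\left(\frac{3}{2} \right)} = - 15 \left(- 3 \cdot 5^{\frac{3}{2}}\right) 253 = - 15 \left(- 3 \cdot 5 \sqrt{5}\right) 253 = - 15 \left(- 15 \sqrt{5}\right) 253 = 225 \sqrt{5} \cdot 253 = 56925 \sqrt{5}$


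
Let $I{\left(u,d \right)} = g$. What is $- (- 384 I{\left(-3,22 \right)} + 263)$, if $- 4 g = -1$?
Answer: $-167$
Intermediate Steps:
$g = \frac{1}{4}$ ($g = \left(- \frac{1}{4}\right) \left(-1\right) = \frac{1}{4} \approx 0.25$)
$I{\left(u,d \right)} = \frac{1}{4}$
$- (- 384 I{\left(-3,22 \right)} + 263) = - (\left(-384\right) \frac{1}{4} + 263) = - (-96 + 263) = \left(-1\right) 167 = -167$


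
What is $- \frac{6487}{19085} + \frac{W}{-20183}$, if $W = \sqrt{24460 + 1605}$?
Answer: $- \frac{6487}{19085} - \frac{\sqrt{26065}}{20183} \approx -0.3479$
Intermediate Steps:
$W = \sqrt{26065} \approx 161.45$
$- \frac{6487}{19085} + \frac{W}{-20183} = - \frac{6487}{19085} + \frac{\sqrt{26065}}{-20183} = \left(-6487\right) \frac{1}{19085} + \sqrt{26065} \left(- \frac{1}{20183}\right) = - \frac{6487}{19085} - \frac{\sqrt{26065}}{20183}$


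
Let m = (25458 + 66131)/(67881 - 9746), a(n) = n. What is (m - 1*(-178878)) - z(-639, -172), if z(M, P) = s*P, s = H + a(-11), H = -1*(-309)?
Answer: 13378931679/58135 ≈ 2.3014e+5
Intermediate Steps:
m = 91589/58135 ≈ 1.5755
H = 309
s = 298 (s = 309 - 11 = 298)
z(M, P) = 298*P
(m - 1*(-178878)) - z(-639, -172) = (91589/58135 - 1*(-178878)) - 298*(-172) = (91589/58135 + 178878) - 1*(-51256) = 10399164119/58135 + 51256 = 13378931679/58135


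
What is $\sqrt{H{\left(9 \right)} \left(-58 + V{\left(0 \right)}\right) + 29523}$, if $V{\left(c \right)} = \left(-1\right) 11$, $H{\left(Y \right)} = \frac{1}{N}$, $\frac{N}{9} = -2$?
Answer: $\frac{\sqrt{1062966}}{6} \approx 171.83$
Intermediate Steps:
$N = -18$ ($N = 9 \left(-2\right) = -18$)
$H{\left(Y \right)} = - \frac{1}{18}$ ($H{\left(Y \right)} = \frac{1}{-18} = - \frac{1}{18}$)
$V{\left(c \right)} = -11$
$\sqrt{H{\left(9 \right)} \left(-58 + V{\left(0 \right)}\right) + 29523} = \sqrt{- \frac{-58 - 11}{18} + 29523} = \sqrt{\left(- \frac{1}{18}\right) \left(-69\right) + 29523} = \sqrt{\frac{23}{6} + 29523} = \sqrt{\frac{177161}{6}} = \frac{\sqrt{1062966}}{6}$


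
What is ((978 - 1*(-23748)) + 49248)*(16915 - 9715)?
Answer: 532612800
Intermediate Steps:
((978 - 1*(-23748)) + 49248)*(16915 - 9715) = ((978 + 23748) + 49248)*7200 = (24726 + 49248)*7200 = 73974*7200 = 532612800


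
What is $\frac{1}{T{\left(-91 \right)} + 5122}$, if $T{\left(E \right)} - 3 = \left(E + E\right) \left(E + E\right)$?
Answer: $\frac{1}{38249} \approx 2.6144 \cdot 10^{-5}$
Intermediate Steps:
$T{\left(E \right)} = 3 + 4 E^{2}$ ($T{\left(E \right)} = 3 + \left(E + E\right) \left(E + E\right) = 3 + 2 E 2 E = 3 + 4 E^{2}$)
$\frac{1}{T{\left(-91 \right)} + 5122} = \frac{1}{\left(3 + 4 \left(-91\right)^{2}\right) + 5122} = \frac{1}{\left(3 + 4 \cdot 8281\right) + 5122} = \frac{1}{\left(3 + 33124\right) + 5122} = \frac{1}{33127 + 5122} = \frac{1}{38249}$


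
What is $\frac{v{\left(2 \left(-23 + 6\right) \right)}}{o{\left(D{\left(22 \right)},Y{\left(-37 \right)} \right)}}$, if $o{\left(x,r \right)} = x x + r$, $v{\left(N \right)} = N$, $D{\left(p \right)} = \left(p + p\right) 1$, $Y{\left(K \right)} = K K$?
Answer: $- \frac{34}{3305} \approx -0.010287$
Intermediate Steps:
$Y{\left(K \right)} = K^{2}$
$D{\left(p \right)} = 2 p$ ($D{\left(p \right)} = 2 p 1 = 2 p$)
$o{\left(x,r \right)} = r + x^{2}$ ($o{\left(x,r \right)} = x^{2} + r = r + x^{2}$)
$\frac{v{\left(2 \left(-23 + 6\right) \right)}}{o{\left(D{\left(22 \right)},Y{\left(-37 \right)} \right)}} = \frac{2 \left(-23 + 6\right)}{\left(-37\right)^{2} + \left(2 \cdot 22\right)^{2}} = \frac{2 \left(-17\right)}{1369 + 44^{2}} = - \frac{34}{1369 + 1936} = - \frac{34}{3305}$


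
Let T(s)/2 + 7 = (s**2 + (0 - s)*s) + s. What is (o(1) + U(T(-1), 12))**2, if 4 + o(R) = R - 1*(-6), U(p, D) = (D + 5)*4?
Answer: 5041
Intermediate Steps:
T(s) = -14 + 2*s (T(s) = -14 + 2*((s**2 + (0 - s)*s) + s) = -14 + 2*((s**2 + (-s)*s) + s) = -14 + 2*((s**2 - s**2) + s) = -14 + 2*(0 + s) = -14 + 2*s)
U(p, D) = 20 + 4*D (U(p, D) = (5 + D)*4 = 20 + 4*D)
o(R) = 2 + R (o(R) = -4 + (R - 1*(-6)) = -4 + (R + 6) = -4 + (6 + R) = 2 + R)
(o(1) + U(T(-1), 12))**2 = ((2 + 1) + (20 + 4*12))**2 = (3 + (20 + 48))**2 = (3 + 68)**2 = 71**2 = 5041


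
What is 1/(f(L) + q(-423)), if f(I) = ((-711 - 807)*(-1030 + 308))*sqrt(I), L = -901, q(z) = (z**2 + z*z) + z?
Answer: 39715/120268386202849 - 365332*I*sqrt(901)/360805158608547 ≈ 3.3022e-10 - 3.0393e-8*I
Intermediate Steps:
q(z) = z + 2*z**2 (q(z) = (z**2 + z**2) + z = 2*z**2 + z = z + 2*z**2)
f(I) = 1095996*sqrt(I) (f(I) = (-1518*(-722))*sqrt(I) = 1095996*sqrt(I))
1/(f(L) + q(-423)) = 1/(1095996*sqrt(-901) - 423*(1 + 2*(-423))) = 1/(1095996*(I*sqrt(901)) - 423*(1 - 846)) = 1/(1095996*I*sqrt(901) - 423*(-845)) = 1/(1095996*I*sqrt(901) + 357435) = 1/(357435 + 1095996*I*sqrt(901))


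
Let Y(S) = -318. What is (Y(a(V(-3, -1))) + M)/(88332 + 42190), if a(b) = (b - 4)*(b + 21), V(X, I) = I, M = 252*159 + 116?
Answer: 19933/65261 ≈ 0.30544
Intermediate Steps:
M = 40184 (M = 40068 + 116 = 40184)
a(b) = (-4 + b)*(21 + b)
(Y(a(V(-3, -1))) + M)/(88332 + 42190) = (-318 + 40184)/(88332 + 42190) = 39866/130522 = 39866*(1/130522) = 19933/65261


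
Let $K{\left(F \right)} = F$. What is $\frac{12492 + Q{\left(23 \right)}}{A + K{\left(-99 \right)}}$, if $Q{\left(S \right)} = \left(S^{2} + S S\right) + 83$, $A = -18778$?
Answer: $- \frac{13633}{18877} \approx -0.7222$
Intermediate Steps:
$Q{\left(S \right)} = 83 + 2 S^{2}$ ($Q{\left(S \right)} = \left(S^{2} + S^{2}\right) + 83 = 2 S^{2} + 83 = 83 + 2 S^{2}$)
$\frac{12492 + Q{\left(23 \right)}}{A + K{\left(-99 \right)}} = \frac{12492 + \left(83 + 2 \cdot 23^{2}\right)}{-18778 - 99} = \frac{12492 + \left(83 + 2 \cdot 529\right)}{-18877} = \left(12492 + \left(83 + 1058\right)\right) \left(- \frac{1}{18877}\right) = \left(12492 + 1141\right) \left(- \frac{1}{18877}\right) = 13633 \left(- \frac{1}{18877}\right) = - \frac{13633}{18877}$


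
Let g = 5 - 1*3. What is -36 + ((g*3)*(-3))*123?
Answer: -2250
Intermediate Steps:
g = 2 (g = 5 - 3 = 2)
-36 + ((g*3)*(-3))*123 = -36 + ((2*3)*(-3))*123 = -36 + (6*(-3))*123 = -36 - 18*123 = -36 - 2214 = -2250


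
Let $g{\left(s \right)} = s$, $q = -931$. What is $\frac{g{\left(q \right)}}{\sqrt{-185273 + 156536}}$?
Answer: $\frac{931 i \sqrt{3193}}{9579} \approx 5.492 i$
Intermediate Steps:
$\frac{g{\left(q \right)}}{\sqrt{-185273 + 156536}} = - \frac{931}{\sqrt{-185273 + 156536}} = - \frac{931}{\sqrt{-28737}} = - \frac{931}{3 i \sqrt{3193}} = - 931 \left(- \frac{i \sqrt{3193}}{9579}\right) = \frac{931 i \sqrt{3193}}{9579}$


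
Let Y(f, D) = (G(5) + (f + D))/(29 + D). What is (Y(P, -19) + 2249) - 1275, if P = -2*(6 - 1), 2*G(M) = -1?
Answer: 19421/20 ≈ 971.05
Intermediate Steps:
G(M) = -1/2 (G(M) = (1/2)*(-1) = -1/2)
P = -10 (P = -2*5 = -10)
Y(f, D) = (-1/2 + D + f)/(29 + D) (Y(f, D) = (-1/2 + (f + D))/(29 + D) = (-1/2 + (D + f))/(29 + D) = (-1/2 + D + f)/(29 + D))
(Y(P, -19) + 2249) - 1275 = ((-1/2 - 19 - 10)/(29 - 19) + 2249) - 1275 = (-59/2/10 + 2249) - 1275 = ((1/10)*(-59/2) + 2249) - 1275 = (-59/20 + 2249) - 1275 = 44921/20 - 1275 = 19421/20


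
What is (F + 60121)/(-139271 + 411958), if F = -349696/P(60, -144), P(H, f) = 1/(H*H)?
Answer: -1258845479/272687 ≈ -4616.4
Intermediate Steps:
P(H, f) = H**(-2)
F = -1258905600 (F = -349696/(60**(-2)) = -349696/1/3600 = -349696*3600 = -1258905600)
(F + 60121)/(-139271 + 411958) = (-1258905600 + 60121)/(-139271 + 411958) = -1258845479/272687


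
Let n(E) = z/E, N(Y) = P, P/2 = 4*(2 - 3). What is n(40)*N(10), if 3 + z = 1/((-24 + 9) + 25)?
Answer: 29/50 ≈ 0.58000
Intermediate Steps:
z = -29/10 (z = -3 + 1/((-24 + 9) + 25) = -3 + 1/(-15 + 25) = -3 + 1/10 = -3 + ⅒ = -29/10 ≈ -2.9000)
P = -8 (P = 2*(4*(2 - 3)) = 2*(4*(-1)) = 2*(-4) = -8)
N(Y) = -8
n(E) = -29/(10*E)
n(40)*N(10) = -29/10/40*(-8) = -29/10*1/40*(-8) = -29/400*(-8) = 29/50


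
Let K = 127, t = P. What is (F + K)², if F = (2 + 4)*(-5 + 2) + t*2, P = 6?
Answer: 14641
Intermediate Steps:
t = 6
F = -6 (F = (2 + 4)*(-5 + 2) + 6*2 = 6*(-3) + 12 = -18 + 12 = -6)
(F + K)² = (-6 + 127)² = 121² = 14641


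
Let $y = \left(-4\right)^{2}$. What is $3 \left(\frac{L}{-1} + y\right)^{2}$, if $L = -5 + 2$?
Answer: $1083$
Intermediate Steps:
$L = -3$
$y = 16$
$3 \left(\frac{L}{-1} + y\right)^{2} = 3 \left(- \frac{3}{-1} + 16\right)^{2} = 3 \left(\left(-3\right) \left(-1\right) + 16\right)^{2} = 3 \left(3 + 16\right)^{2} = 3 \cdot 19^{2} = 3 \cdot 361 = 1083$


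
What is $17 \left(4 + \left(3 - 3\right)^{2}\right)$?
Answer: $68$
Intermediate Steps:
$17 \left(4 + \left(3 - 3\right)^{2}\right) = 17 \left(4 + 0^{2}\right) = 17 \left(4 + 0\right) = 17 \cdot 4 = 68$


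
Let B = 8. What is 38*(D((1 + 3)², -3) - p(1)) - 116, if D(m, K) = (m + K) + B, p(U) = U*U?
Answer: 644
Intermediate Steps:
p(U) = U²
D(m, K) = 8 + K + m (D(m, K) = (m + K) + 8 = (K + m) + 8 = 8 + K + m)
38*(D((1 + 3)², -3) - p(1)) - 116 = 38*((8 - 3 + (1 + 3)²) - 1*1²) - 116 = 38*((8 - 3 + 4²) - 1*1) - 116 = 38*((8 - 3 + 16) - 1) - 116 = 38*(21 - 1) - 116 = 38*20 - 116 = 760 - 116 = 644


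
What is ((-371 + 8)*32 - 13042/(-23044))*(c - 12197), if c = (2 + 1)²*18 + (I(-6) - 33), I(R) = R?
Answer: 807950008147/5761 ≈ 1.4024e+8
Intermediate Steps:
c = 123 (c = (2 + 1)²*18 + (-6 - 33) = 3²*18 - 39 = 9*18 - 39 = 162 - 39 = 123)
((-371 + 8)*32 - 13042/(-23044))*(c - 12197) = ((-371 + 8)*32 - 13042/(-23044))*(123 - 12197) = (-363*32 - 13042*(-1/23044))*(-12074) = (-11616 + 6521/11522)*(-12074) = -133833031/11522*(-12074) = 807950008147/5761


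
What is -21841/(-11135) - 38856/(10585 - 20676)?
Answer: 653059091/112363285 ≈ 5.8120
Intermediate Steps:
-21841/(-11135) - 38856/(10585 - 20676) = -21841*(-1/11135) - 38856/(-10091) = 21841/11135 - 38856*(-1/10091) = 21841/11135 + 38856/10091 = 653059091/112363285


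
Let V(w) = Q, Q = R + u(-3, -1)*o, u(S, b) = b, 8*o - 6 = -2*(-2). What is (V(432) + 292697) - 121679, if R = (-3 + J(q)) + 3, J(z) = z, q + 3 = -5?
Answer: 684035/4 ≈ 1.7101e+5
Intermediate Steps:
q = -8 (q = -3 - 5 = -8)
o = 5/4 (o = ¾ + (-2*(-2))/8 = ¾ + (⅛)*4 = ¾ + ½ = 5/4 ≈ 1.2500)
R = -8 (R = (-3 - 8) + 3 = -11 + 3 = -8)
Q = -37/4 (Q = -8 - 1*5/4 = -8 - 5/4 = -37/4 ≈ -9.2500)
V(w) = -37/4
(V(432) + 292697) - 121679 = (-37/4 + 292697) - 121679 = 1170751/4 - 121679 = 684035/4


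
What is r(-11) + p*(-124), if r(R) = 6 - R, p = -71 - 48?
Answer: 14773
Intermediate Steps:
p = -119
r(-11) + p*(-124) = (6 - 1*(-11)) - 119*(-124) = (6 + 11) + 14756 = 17 + 14756 = 14773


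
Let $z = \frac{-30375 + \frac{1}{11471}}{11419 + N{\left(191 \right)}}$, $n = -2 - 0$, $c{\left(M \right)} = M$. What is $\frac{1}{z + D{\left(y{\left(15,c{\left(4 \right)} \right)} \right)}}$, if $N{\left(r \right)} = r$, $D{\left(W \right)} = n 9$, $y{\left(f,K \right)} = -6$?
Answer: $- \frac{66589155}{1372820602} \approx -0.048505$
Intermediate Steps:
$n = -2$ ($n = -2 + 0 = -2$)
$D{\left(W \right)} = -18$ ($D{\left(W \right)} = \left(-2\right) 9 = -18$)
$z = - \frac{174215812}{66589155}$ ($z = \frac{-30375 + \frac{1}{11471}}{11419 + 191} = \frac{-30375 + \frac{1}{11471}}{11610} = \left(- \frac{348431624}{11471}\right) \frac{1}{11610} = - \frac{174215812}{66589155} \approx -2.6163$)
$\frac{1}{z + D{\left(y{\left(15,c{\left(4 \right)} \right)} \right)}} = \frac{1}{- \frac{174215812}{66589155} - 18} = \frac{1}{- \frac{1372820602}{66589155}} = - \frac{66589155}{1372820602}$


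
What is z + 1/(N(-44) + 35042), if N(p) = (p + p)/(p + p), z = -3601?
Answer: -126189842/35043 ≈ -3601.0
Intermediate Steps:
N(p) = 1 (N(p) = (2*p)/((2*p)) = (2*p)*(1/(2*p)) = 1)
z + 1/(N(-44) + 35042) = -3601 + 1/(1 + 35042) = -3601 + 1/35043 = -126189842/35043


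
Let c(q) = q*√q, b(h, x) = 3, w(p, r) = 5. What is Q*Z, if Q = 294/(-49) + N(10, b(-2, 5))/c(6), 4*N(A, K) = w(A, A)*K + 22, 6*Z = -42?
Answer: 42 - 259*√6/144 ≈ 37.594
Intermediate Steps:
Z = -7 (Z = (⅙)*(-42) = -7)
N(A, K) = 11/2 + 5*K/4 (N(A, K) = (5*K + 22)/4 = (22 + 5*K)/4 = 11/2 + 5*K/4)
c(q) = q^(3/2)
Q = -6 + 37*√6/144 (Q = 294/(-49) + (11/2 + (5/4)*3)/(6^(3/2)) = 294*(-1/49) + (11/2 + 15/4)/((6*√6)) = -6 + 37*(√6/36)/4 = -6 + 37*√6/144 ≈ -5.3706)
Q*Z = (-6 + 37*√6/144)*(-7) = 42 - 259*√6/144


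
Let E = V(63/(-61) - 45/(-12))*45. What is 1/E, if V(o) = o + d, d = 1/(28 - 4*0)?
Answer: 854/105795 ≈ 0.0080722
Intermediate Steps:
d = 1/28 (d = 1/(28 + 0) = 1/28 ≈ 0.035714)
V(o) = 1/28 + o (V(o) = o + 1/28 = 1/28 + o)
E = 105795/854 (E = (1/28 + (63/(-61) - 45/(-12)))*45 = (1/28 + (63*(-1/61) - 45*(-1/12)))*45 = (1/28 + (-63/61 + 15/4))*45 = (1/28 + 663/244)*45 = (2351/854)*45 = 105795/854 ≈ 123.88)
1/E = 1/(105795/854) = 854/105795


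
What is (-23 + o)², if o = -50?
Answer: 5329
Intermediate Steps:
(-23 + o)² = (-23 - 50)² = (-73)² = 5329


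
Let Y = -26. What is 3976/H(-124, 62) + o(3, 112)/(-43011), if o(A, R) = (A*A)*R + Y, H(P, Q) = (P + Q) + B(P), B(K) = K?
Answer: -28532398/1333341 ≈ -21.399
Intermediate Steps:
H(P, Q) = Q + 2*P (H(P, Q) = (P + Q) + P = Q + 2*P)
o(A, R) = -26 + R*A**2 (o(A, R) = (A*A)*R - 26 = A**2*R - 26 = R*A**2 - 26 = -26 + R*A**2)
3976/H(-124, 62) + o(3, 112)/(-43011) = 3976/(62 + 2*(-124)) + (-26 + 112*3**2)/(-43011) = 3976/(62 - 248) + (-26 + 112*9)*(-1/43011) = 3976/(-186) + (-26 + 1008)*(-1/43011) = 3976*(-1/186) + 982*(-1/43011) = -1988/93 - 982/43011 = -28532398/1333341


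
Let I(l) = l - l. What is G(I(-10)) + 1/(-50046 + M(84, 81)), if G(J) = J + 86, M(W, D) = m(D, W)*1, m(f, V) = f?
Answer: 4296989/49965 ≈ 86.000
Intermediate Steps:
I(l) = 0
M(W, D) = D (M(W, D) = D*1 = D)
G(J) = 86 + J
G(I(-10)) + 1/(-50046 + M(84, 81)) = (86 + 0) + 1/(-50046 + 81) = 86 + 1/(-49965) = 86 - 1/49965 = 4296989/49965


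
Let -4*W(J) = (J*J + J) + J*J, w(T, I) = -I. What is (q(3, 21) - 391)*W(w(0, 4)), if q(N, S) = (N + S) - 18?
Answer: 2695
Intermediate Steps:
q(N, S) = -18 + N + S
W(J) = -J²/2 - J/4 (W(J) = -((J*J + J) + J*J)/4 = -((J² + J) + J²)/4 = -((J + J²) + J²)/4 = -(J + 2*J²)/4 = -J²/2 - J/4)
(q(3, 21) - 391)*W(w(0, 4)) = ((-18 + 3 + 21) - 391)*(-(-1*4)*(1 + 2*(-1*4))/4) = (6 - 391)*(-¼*(-4)*(1 + 2*(-4))) = -(-385)*(-4)*(1 - 8)/4 = -(-385)*(-4)*(-7)/4 = -385*(-7) = 2695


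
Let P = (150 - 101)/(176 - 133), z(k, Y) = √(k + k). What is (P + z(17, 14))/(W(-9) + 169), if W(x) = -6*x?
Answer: 49/9589 + √34/223 ≈ 0.031258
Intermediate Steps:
z(k, Y) = √2*√k (z(k, Y) = √(2*k) = √2*√k)
P = 49/43 ≈ 1.1395
(P + z(17, 14))/(W(-9) + 169) = (49/43 + √2*√17)/(-6*(-9) + 169) = (49/43 + √34)/(54 + 169) = (49/43 + √34)/223 = (49/43 + √34)*(1/223) = 49/9589 + √34/223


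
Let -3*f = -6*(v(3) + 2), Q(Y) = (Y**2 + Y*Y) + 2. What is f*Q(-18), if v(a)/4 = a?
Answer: 18200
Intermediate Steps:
v(a) = 4*a
Q(Y) = 2 + 2*Y**2 (Q(Y) = (Y**2 + Y**2) + 2 = 2*Y**2 + 2 = 2 + 2*Y**2)
f = 28 (f = -(-2)*(4*3 + 2) = -(-2)*(12 + 2) = -(-2)*14 = -1/3*(-84) = 28)
f*Q(-18) = 28*(2 + 2*(-18)**2) = 28*(2 + 2*324) = 28*(2 + 648) = 28*650 = 18200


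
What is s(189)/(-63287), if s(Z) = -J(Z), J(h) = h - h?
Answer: 0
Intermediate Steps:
J(h) = 0
s(Z) = 0 (s(Z) = -1*0 = 0)
s(189)/(-63287) = 0/(-63287) = 0*(-1/63287) = 0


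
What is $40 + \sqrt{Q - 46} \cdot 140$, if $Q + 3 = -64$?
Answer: $40 + 140 i \sqrt{113} \approx 40.0 + 1488.2 i$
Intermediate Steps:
$Q = -67$ ($Q = -3 - 64 = -67$)
$40 + \sqrt{Q - 46} \cdot 140 = 40 + \sqrt{-67 - 46} \cdot 140 = 40 + \sqrt{-113} \cdot 140 = 40 + i \sqrt{113} \cdot 140 = 40 + 140 i \sqrt{113}$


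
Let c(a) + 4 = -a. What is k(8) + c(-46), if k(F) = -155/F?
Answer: 181/8 ≈ 22.625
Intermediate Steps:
c(a) = -4 - a
k(8) + c(-46) = -155/8 + (-4 - 1*(-46)) = -155*⅛ + (-4 + 46) = -155/8 + 42 = 181/8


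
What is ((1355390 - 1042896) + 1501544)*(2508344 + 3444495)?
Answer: 10798676153882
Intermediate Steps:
((1355390 - 1042896) + 1501544)*(2508344 + 3444495) = (312494 + 1501544)*5952839 = 1814038*5952839 = 10798676153882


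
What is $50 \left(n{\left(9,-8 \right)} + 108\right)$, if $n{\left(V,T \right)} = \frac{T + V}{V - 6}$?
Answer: $\frac{16250}{3} \approx 5416.7$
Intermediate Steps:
$n{\left(V,T \right)} = \frac{T + V}{-6 + V}$
$50 \left(n{\left(9,-8 \right)} + 108\right) = 50 \left(\frac{-8 + 9}{-6 + 9} + 108\right) = 50 \left(\frac{1}{3} \cdot 1 + 108\right) = 50 \left(\frac{1}{3} + 108\right) = 50 \cdot \frac{325}{3} = \frac{16250}{3}$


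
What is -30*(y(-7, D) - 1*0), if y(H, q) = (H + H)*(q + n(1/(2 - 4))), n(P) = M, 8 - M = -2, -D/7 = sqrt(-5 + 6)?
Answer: 1260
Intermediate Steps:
D = -7 (D = -7*sqrt(-5 + 6) = -7*sqrt(1) = -7*1 = -7)
M = 10 (M = 8 - 1*(-2) = 8 + 2 = 10)
n(P) = 10
y(H, q) = 2*H*(10 + q) (y(H, q) = (H + H)*(q + 10) = (2*H)*(10 + q) = 2*H*(10 + q))
-30*(y(-7, D) - 1*0) = -30*(2*(-7)*(10 - 7) - 1*0) = -30*(2*(-7)*3 + 0) = -30*(-42 + 0) = -30*(-42) = 1260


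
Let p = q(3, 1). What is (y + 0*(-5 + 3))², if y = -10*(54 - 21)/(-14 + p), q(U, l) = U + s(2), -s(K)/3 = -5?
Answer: 27225/4 ≈ 6806.3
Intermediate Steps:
s(K) = 15 (s(K) = -3*(-5) = 15)
q(U, l) = 15 + U (q(U, l) = U + 15 = 15 + U)
p = 18 (p = 15 + 3 = 18)
y = -165/2 (y = -10*(54 - 21)/(-14 + 18) = -10/(4/33) = -10/(4*(1/33)) = -10/4/33 = -10*33/4 = -165/2 ≈ -82.500)
(y + 0*(-5 + 3))² = (-165/2 + 0*(-5 + 3))² = (-165/2 + 0*(-2))² = (-165/2 + 0)² = (-165/2)² = 27225/4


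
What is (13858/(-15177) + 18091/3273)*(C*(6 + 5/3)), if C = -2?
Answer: -3514551386/49674321 ≈ -70.752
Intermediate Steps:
(13858/(-15177) + 18091/3273)*(C*(6 + 5/3)) = (13858/(-15177) + 18091/3273)*(-2*(6 + 5/3)) = (13858*(-1/15177) + 18091*(1/3273))*(-2*(6 + 5*(⅓))) = (-13858/15177 + 18091/3273)*(-2*(6 + 5/3)) = 76403291*(-2*23/3)/16558107 = (76403291/16558107)*(-46/3) = -3514551386/49674321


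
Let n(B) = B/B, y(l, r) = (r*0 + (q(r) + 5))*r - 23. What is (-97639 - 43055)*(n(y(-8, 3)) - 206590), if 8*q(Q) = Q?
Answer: 29065832766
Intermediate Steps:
q(Q) = Q/8
y(l, r) = -23 + r*(5 + r/8) (y(l, r) = (r*0 + (r/8 + 5))*r - 23 = (0 + (5 + r/8))*r - 23 = (5 + r/8)*r - 23 = r*(5 + r/8) - 23 = -23 + r*(5 + r/8))
n(B) = 1
(-97639 - 43055)*(n(y(-8, 3)) - 206590) = (-97639 - 43055)*(1 - 206590) = -140694*(-206589) = 29065832766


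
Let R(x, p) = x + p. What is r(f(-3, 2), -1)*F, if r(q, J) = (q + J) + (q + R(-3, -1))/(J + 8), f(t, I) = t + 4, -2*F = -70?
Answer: -15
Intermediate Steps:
F = 35 (F = -1/2*(-70) = 35)
f(t, I) = 4 + t
R(x, p) = p + x
r(q, J) = J + q + (-4 + q)/(8 + J) (r(q, J) = (q + J) + (q + (-1 - 3))/(J + 8) = (J + q) + (q - 4)/(8 + J) = (J + q) + (-4 + q)/(8 + J) = J + q + (-4 + q)/(8 + J))
r(f(-3, 2), -1)*F = ((-4 + (-1)**2 + 8*(-1) + 9*(4 - 3) - (4 - 3))/(8 - 1))*35 = ((-4 + 1 - 8 + 9*1 - 1*1)/7)*35 = ((-4 + 1 - 8 + 9 - 1)/7)*35 = ((1/7)*(-3))*35 = -3/7*35 = -15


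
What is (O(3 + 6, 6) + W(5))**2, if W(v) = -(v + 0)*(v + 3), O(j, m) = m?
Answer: 1156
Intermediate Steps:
W(v) = -v*(3 + v)
(O(3 + 6, 6) + W(5))**2 = (6 - 1*5*(3 + 5))**2 = (6 - 1*5*8)**2 = (6 - 40)**2 = (-34)**2 = 1156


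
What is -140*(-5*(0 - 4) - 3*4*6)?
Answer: 7280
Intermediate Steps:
-140*(-5*(0 - 4) - 3*4*6) = -140*(-5*(-4) - 12*6) = -140*(20 - 72) = -140*(-52) = 7280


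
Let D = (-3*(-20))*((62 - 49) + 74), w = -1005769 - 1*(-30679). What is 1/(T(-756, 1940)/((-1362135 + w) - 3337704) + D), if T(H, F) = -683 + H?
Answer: 5674929/29623130819 ≈ 0.00019157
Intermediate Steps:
w = -975090 (w = -1005769 + 30679 = -975090)
D = 5220 (D = 60*(13 + 74) = 60*87 = 5220)
1/(T(-756, 1940)/((-1362135 + w) - 3337704) + D) = 1/((-683 - 756)/((-1362135 - 975090) - 3337704) + 5220) = 1/(-1439/(-2337225 - 3337704) + 5220) = 1/(-1439/(-5674929) + 5220) = 1/(-1439*(-1/5674929) + 5220) = 1/(1439/5674929 + 5220) = 1/(29623130819/5674929) = 5674929/29623130819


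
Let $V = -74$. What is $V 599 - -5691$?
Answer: $-38635$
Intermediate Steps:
$V 599 - -5691 = \left(-74\right) 599 - -5691 = -44326 + 5691 = -38635$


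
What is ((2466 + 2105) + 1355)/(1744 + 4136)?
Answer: 2963/2940 ≈ 1.0078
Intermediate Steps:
((2466 + 2105) + 1355)/(1744 + 4136) = (4571 + 1355)/5880 = 5926*(1/5880) = 2963/2940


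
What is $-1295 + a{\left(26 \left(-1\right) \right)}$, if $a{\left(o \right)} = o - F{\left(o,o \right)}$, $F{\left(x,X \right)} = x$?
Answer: $-1295$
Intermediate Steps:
$a{\left(o \right)} = 0$ ($a{\left(o \right)} = o - o = 0$)
$-1295 + a{\left(26 \left(-1\right) \right)} = -1295 + 0 = -1295$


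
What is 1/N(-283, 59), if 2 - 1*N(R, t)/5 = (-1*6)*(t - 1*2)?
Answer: 1/1720 ≈ 0.00058139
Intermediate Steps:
N(R, t) = -50 + 30*t (N(R, t) = 10 - 5*(-1*6)*(t - 1*2) = 10 - (-30)*(t - 2) = 10 - (-30)*(-2 + t) = 10 - 5*(12 - 6*t) = 10 + (-60 + 30*t) = -50 + 30*t)
1/N(-283, 59) = 1/(-50 + 30*59) = 1/(-50 + 1770) = 1/1720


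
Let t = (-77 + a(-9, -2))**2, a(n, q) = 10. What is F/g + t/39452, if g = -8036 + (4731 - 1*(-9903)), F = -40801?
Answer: -790031315/130152148 ≈ -6.0701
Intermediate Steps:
t = 4489 (t = (-77 + 10)**2 = (-67)**2 = 4489)
g = 6598 (g = -8036 + (4731 + 9903) = -8036 + 14634 = 6598)
F/g + t/39452 = -40801/6598 + 4489/39452 = -790031315/130152148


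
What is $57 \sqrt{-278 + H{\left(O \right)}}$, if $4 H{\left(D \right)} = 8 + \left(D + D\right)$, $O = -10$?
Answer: $57 i \sqrt{281} \approx 955.49 i$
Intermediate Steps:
$H{\left(D \right)} = 2 + \frac{D}{2}$ ($H{\left(D \right)} = \frac{8 + \left(D + D\right)}{4} = \frac{8 + 2 D}{4} = 2 + \frac{D}{2}$)
$57 \sqrt{-278 + H{\left(O \right)}} = 57 \sqrt{-278 + \left(2 + \frac{1}{2} \left(-10\right)\right)} = 57 \sqrt{-278 + \left(2 - 5\right)} = 57 \sqrt{-278 - 3} = 57 \sqrt{-281} = 57 i \sqrt{281}$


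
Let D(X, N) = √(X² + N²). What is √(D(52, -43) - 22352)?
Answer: √(-22352 + √4553) ≈ 149.28*I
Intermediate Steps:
D(X, N) = √(N² + X²)
√(D(52, -43) - 22352) = √(√((-43)² + 52²) - 22352) = √(√(1849 + 2704) - 22352) = √(√4553 - 22352) = √(-22352 + √4553)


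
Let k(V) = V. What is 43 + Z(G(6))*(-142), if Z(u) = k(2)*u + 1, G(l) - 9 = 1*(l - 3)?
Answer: -3507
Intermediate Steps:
G(l) = 6 + l (G(l) = 9 + 1*(l - 3) = 9 + 1*(-3 + l) = 9 + (-3 + l) = 6 + l)
Z(u) = 1 + 2*u (Z(u) = 2*u + 1 = 1 + 2*u)
43 + Z(G(6))*(-142) = 43 + (1 + 2*(6 + 6))*(-142) = 43 + (1 + 2*12)*(-142) = 43 + (1 + 24)*(-142) = 43 + 25*(-142) = 43 - 3550 = -3507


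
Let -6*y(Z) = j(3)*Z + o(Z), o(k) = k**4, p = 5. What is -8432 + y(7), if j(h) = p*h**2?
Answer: -26654/3 ≈ -8884.7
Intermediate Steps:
j(h) = 5*h**2
y(Z) = -15*Z/2 - Z**4/6 (y(Z) = -((5*3**2)*Z + Z**4)/6 = -((5*9)*Z + Z**4)/6 = -(45*Z + Z**4)/6 = -(Z**4 + 45*Z)/6 = -15*Z/2 - Z**4/6)
-8432 + y(7) = -8432 + (1/6)*7*(-45 - 1*7**3) = -8432 + (1/6)*7*(-45 - 1*343) = -8432 + (1/6)*7*(-45 - 343) = -8432 + (1/6)*7*(-388) = -8432 - 1358/3 = -26654/3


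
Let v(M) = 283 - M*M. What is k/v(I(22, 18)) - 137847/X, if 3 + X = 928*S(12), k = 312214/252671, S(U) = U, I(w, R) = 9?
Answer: -1172028644602/94703870181 ≈ -12.376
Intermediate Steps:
v(M) = 283 - M²
k = 312214/252671 (k = 312214*(1/252671) = 312214/252671 ≈ 1.2357)
X = 11133 (X = -3 + 928*12 = -3 + 11136 = 11133)
k/v(I(22, 18)) - 137847/X = 312214/(252671*(283 - 1*9²)) - 137847/11133 = 312214/(252671*(283 - 1*81)) - 137847*1/11133 = 312214/(252671*(283 - 81)) - 45949/3711 = (312214/252671)/202 - 45949/3711 = (312214/252671)*(1/202) - 45949/3711 = 156107/25519771 - 45949/3711 = -1172028644602/94703870181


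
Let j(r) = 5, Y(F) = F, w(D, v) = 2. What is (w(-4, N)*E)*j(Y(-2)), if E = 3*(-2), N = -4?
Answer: -60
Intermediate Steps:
E = -6
(w(-4, N)*E)*j(Y(-2)) = (2*(-6))*5 = -12*5 = -60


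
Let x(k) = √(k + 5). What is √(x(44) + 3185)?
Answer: 2*√798 ≈ 56.498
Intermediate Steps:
x(k) = √(5 + k)
√(x(44) + 3185) = √(√(5 + 44) + 3185) = √(√49 + 3185) = √(7 + 3185) = √3192 = 2*√798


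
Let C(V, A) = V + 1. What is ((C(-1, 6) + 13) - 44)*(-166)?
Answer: 5146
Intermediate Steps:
C(V, A) = 1 + V
((C(-1, 6) + 13) - 44)*(-166) = (((1 - 1) + 13) - 44)*(-166) = ((0 + 13) - 44)*(-166) = (13 - 44)*(-166) = -31*(-166) = 5146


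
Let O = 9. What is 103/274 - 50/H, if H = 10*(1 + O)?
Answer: -17/137 ≈ -0.12409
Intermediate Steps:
H = 100 (H = 10*(1 + 9) = 10*10 = 100)
103/274 - 50/H = 103/274 - 50/100 = 103*(1/274) - 50*1/100 = 103/274 - ½ = -17/137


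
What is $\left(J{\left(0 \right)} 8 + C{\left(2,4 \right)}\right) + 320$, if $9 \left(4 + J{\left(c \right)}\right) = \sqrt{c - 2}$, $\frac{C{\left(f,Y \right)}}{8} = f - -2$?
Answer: $320 + \frac{8 i \sqrt{2}}{9} \approx 320.0 + 1.2571 i$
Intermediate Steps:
$C{\left(f,Y \right)} = 16 + 8 f$ ($C{\left(f,Y \right)} = 8 \left(f - -2\right) = 8 \left(f + 2\right) = 8 \left(2 + f\right) = 16 + 8 f$)
$J{\left(c \right)} = -4 + \frac{\sqrt{-2 + c}}{9}$ ($J{\left(c \right)} = -4 + \frac{\sqrt{c - 2}}{9} = -4 + \frac{\sqrt{-2 + c}}{9}$)
$\left(J{\left(0 \right)} 8 + C{\left(2,4 \right)}\right) + 320 = \left(\left(-4 + \frac{\sqrt{-2 + 0}}{9}\right) 8 + \left(16 + 8 \cdot 2\right)\right) + 320 = \left(\left(-4 + \frac{\sqrt{-2}}{9}\right) 8 + \left(16 + 16\right)\right) + 320 = \left(\left(-4 + \frac{i \sqrt{2}}{9}\right) 8 + 32\right) + 320 = \left(\left(-32 + \frac{8 i \sqrt{2}}{9}\right) + 32\right) + 320 = \frac{8 i \sqrt{2}}{9} + 320 = 320 + \frac{8 i \sqrt{2}}{9}$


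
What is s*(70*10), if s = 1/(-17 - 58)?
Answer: -28/3 ≈ -9.3333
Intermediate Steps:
s = -1/75 (s = 1/(-75) = -1/75 ≈ -0.013333)
s*(70*10) = -14*10/15 = -1/75*700 = -28/3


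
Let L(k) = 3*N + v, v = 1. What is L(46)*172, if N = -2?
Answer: -860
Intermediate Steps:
L(k) = -5 (L(k) = 3*(-2) + 1 = -6 + 1 = -5)
L(46)*172 = -5*172 = -860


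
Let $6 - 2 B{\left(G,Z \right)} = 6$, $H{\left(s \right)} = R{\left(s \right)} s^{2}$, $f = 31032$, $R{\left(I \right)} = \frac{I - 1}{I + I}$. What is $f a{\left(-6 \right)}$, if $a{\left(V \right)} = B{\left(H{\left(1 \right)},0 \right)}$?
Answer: $0$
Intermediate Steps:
$R{\left(I \right)} = \frac{-1 + I}{2 I}$
$H{\left(s \right)} = \frac{s \left(-1 + s\right)}{2}$ ($H{\left(s \right)} = \frac{-1 + s}{2 s} s^{2} = \frac{s \left(-1 + s\right)}{2}$)
$B{\left(G,Z \right)} = 0$ ($B{\left(G,Z \right)} = 3 - 3 = 0$)
$a{\left(V \right)} = 0$
$f a{\left(-6 \right)} = 31032 \cdot 0 = 0$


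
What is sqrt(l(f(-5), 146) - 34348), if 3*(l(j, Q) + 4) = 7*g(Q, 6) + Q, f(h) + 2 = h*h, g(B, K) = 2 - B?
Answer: I*sqrt(311754)/3 ≈ 186.12*I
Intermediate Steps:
f(h) = -2 + h**2 (f(h) = -2 + h*h = -2 + h**2)
l(j, Q) = 2/3 - 2*Q (l(j, Q) = -4 + (7*(2 - Q) + Q)/3 = -4 + ((14 - 7*Q) + Q)/3 = -4 + (14 - 6*Q)/3 = -4 + (14/3 - 2*Q) = 2/3 - 2*Q)
sqrt(l(f(-5), 146) - 34348) = sqrt((2/3 - 2*146) - 34348) = sqrt((2/3 - 292) - 34348) = sqrt(-874/3 - 34348) = sqrt(-103918/3) = I*sqrt(311754)/3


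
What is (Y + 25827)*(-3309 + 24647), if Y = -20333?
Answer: 117230972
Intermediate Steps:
(Y + 25827)*(-3309 + 24647) = (-20333 + 25827)*(-3309 + 24647) = 5494*21338 = 117230972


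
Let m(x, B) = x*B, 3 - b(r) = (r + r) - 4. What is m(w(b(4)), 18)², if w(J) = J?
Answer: 324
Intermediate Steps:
b(r) = 7 - 2*r (b(r) = 3 - ((r + r) - 4) = 3 - (2*r - 4) = 3 - (-4 + 2*r) = 3 + (4 - 2*r) = 7 - 2*r)
m(x, B) = B*x
m(w(b(4)), 18)² = (18*(7 - 2*4))² = (18*(7 - 8))² = (18*(-1))² = (-18)² = 324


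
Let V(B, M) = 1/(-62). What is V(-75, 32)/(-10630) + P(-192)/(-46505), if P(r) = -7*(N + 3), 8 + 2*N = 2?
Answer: 1/659060 ≈ 1.5173e-6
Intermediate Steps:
V(B, M) = -1/62
N = -3 (N = -4 + (1/2)*2 = -4 + 1 = -3)
P(r) = 0 (P(r) = -7*(-3 + 3) = -7*0 = 0)
V(-75, 32)/(-10630) + P(-192)/(-46505) = -1/62/(-10630) + 0/(-46505) = -1/62*(-1/10630) + 0*(-1/46505) = 1/659060 + 0 = 1/659060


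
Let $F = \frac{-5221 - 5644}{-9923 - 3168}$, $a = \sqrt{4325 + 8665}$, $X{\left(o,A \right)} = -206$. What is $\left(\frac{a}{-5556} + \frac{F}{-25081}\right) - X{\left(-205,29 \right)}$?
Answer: $\frac{1276171237}{6195007} - \frac{\sqrt{12990}}{5556} \approx 205.98$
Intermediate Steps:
$a = \sqrt{12990} \approx 113.97$
$F = \frac{205}{247}$ ($F = - \frac{10865}{-9923 - 3168} = - \frac{10865}{-13091} = \left(-10865\right) \left(- \frac{1}{13091}\right) = \frac{205}{247} \approx 0.82996$)
$\left(\frac{a}{-5556} + \frac{F}{-25081}\right) - X{\left(-205,29 \right)} = \left(\frac{\sqrt{12990}}{-5556} + \frac{205}{247 \left(-25081\right)}\right) - -206 = \left(\sqrt{12990} \left(- \frac{1}{5556}\right) + \frac{205}{247} \left(- \frac{1}{25081}\right)\right) + 206 = \left(- \frac{\sqrt{12990}}{5556} - \frac{205}{6195007}\right) + 206 = \left(- \frac{205}{6195007} - \frac{\sqrt{12990}}{5556}\right) + 206 = \frac{1276171237}{6195007} - \frac{\sqrt{12990}}{5556}$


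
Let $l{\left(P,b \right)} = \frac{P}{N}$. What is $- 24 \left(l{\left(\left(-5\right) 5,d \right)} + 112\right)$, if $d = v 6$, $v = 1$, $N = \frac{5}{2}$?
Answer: $-2448$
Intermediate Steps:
$N = \frac{5}{2}$ ($N = 5 \cdot \frac{1}{2} = \frac{5}{2} \approx 2.5$)
$d = 6$ ($d = 1 \cdot 6 = 6$)
$l{\left(P,b \right)} = \frac{2 P}{5}$ ($l{\left(P,b \right)} = \frac{P}{\frac{5}{2}} = P \frac{2}{5} = \frac{2 P}{5}$)
$- 24 \left(l{\left(\left(-5\right) 5,d \right)} + 112\right) = - 24 \left(\frac{2 \left(\left(-5\right) 5\right)}{5} + 112\right) = - 24 \left(\frac{2}{5} \left(-25\right) + 112\right) = - 24 \left(-10 + 112\right) = \left(-24\right) 102 = -2448$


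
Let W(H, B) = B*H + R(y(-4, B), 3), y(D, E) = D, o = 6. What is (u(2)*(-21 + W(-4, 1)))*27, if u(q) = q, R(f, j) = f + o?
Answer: -1242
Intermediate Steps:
R(f, j) = 6 + f (R(f, j) = f + 6 = 6 + f)
W(H, B) = 2 + B*H (W(H, B) = B*H + (6 - 4) = B*H + 2 = 2 + B*H)
(u(2)*(-21 + W(-4, 1)))*27 = (2*(-21 + (2 + 1*(-4))))*27 = (2*(-21 + (2 - 4)))*27 = (2*(-21 - 2))*27 = (2*(-23))*27 = -46*27 = -1242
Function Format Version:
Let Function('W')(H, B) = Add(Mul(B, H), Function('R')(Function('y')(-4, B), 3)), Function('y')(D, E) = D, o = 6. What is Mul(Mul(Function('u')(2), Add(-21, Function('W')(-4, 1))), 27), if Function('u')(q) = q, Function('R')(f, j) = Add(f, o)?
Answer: -1242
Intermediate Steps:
Function('R')(f, j) = Add(6, f) (Function('R')(f, j) = Add(f, 6) = Add(6, f))
Function('W')(H, B) = Add(2, Mul(B, H)) (Function('W')(H, B) = Add(Mul(B, H), Add(6, -4)) = Add(Mul(B, H), 2) = Add(2, Mul(B, H)))
Mul(Mul(Function('u')(2), Add(-21, Function('W')(-4, 1))), 27) = Mul(Mul(2, Add(-21, Add(2, Mul(1, -4)))), 27) = Mul(Mul(2, Add(-21, Add(2, -4))), 27) = Mul(Mul(2, Add(-21, -2)), 27) = Mul(Mul(2, -23), 27) = Mul(-46, 27) = -1242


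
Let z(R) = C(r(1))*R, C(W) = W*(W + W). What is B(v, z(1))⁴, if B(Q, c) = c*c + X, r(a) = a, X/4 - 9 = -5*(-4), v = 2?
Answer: 207360000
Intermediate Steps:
X = 116 (X = 36 + 4*(-5*(-4)) = 36 + 4*20 = 36 + 80 = 116)
C(W) = 2*W² (C(W) = W*(2*W) = 2*W²)
z(R) = 2*R (z(R) = (2*1²)*R = (2*1)*R = 2*R)
B(Q, c) = 116 + c² (B(Q, c) = c*c + 116 = c² + 116 = 116 + c²)
B(v, z(1))⁴ = (116 + (2*1)²)⁴ = (116 + 2²)⁴ = (116 + 4)⁴ = 120⁴ = 207360000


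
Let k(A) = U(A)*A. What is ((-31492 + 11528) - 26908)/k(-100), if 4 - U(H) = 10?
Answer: -1953/25 ≈ -78.120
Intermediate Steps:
U(H) = -6 (U(H) = 4 - 1*10 = 4 - 10 = -6)
k(A) = -6*A
((-31492 + 11528) - 26908)/k(-100) = ((-31492 + 11528) - 26908)/((-6*(-100))) = (-19964 - 26908)/600 = -46872*1/600 = -1953/25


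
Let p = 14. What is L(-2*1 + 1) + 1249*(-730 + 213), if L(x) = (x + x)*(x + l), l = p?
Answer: -645759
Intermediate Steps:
l = 14
L(x) = 2*x*(14 + x) (L(x) = (x + x)*(x + 14) = (2*x)*(14 + x) = 2*x*(14 + x))
L(-2*1 + 1) + 1249*(-730 + 213) = 2*(-2*1 + 1)*(14 + (-2*1 + 1)) + 1249*(-730 + 213) = 2*(-2 + 1)*(14 + (-2 + 1)) + 1249*(-517) = 2*(-1)*(14 - 1) - 645733 = 2*(-1)*13 - 645733 = -26 - 645733 = -645759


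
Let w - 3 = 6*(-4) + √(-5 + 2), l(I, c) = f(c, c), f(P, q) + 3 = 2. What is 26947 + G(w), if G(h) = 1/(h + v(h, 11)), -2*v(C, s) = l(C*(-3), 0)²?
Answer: 50148281/1861 - 4*I*√3/1861 ≈ 26947.0 - 0.0037228*I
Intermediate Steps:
f(P, q) = -1 (f(P, q) = -3 + 2 = -1)
l(I, c) = -1
v(C, s) = -½ (v(C, s) = -½*(-1)² = -½*1 = -½)
w = -21 + I*√3 (w = 3 + (6*(-4) + √(-5 + 2)) = 3 + (-24 + √(-3)) = 3 + (-24 + I*√3) = -21 + I*√3 ≈ -21.0 + 1.732*I)
G(h) = 1/(-½ + h) (G(h) = 1/(h - ½) = 1/(-½ + h))
26947 + G(w) = 26947 + 2/(-1 + 2*(-21 + I*√3)) = 26947 + 2/(-1 + (-42 + 2*I*√3)) = 26947 + 2/(-43 + 2*I*√3)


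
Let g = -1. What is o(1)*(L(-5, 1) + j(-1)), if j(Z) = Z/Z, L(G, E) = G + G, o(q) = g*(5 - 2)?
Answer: 27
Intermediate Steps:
o(q) = -3 (o(q) = -(5 - 2) = -1*3 = -3)
L(G, E) = 2*G
j(Z) = 1
o(1)*(L(-5, 1) + j(-1)) = -3*(2*(-5) + 1) = -3*(-10 + 1) = -3*(-9) = 27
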